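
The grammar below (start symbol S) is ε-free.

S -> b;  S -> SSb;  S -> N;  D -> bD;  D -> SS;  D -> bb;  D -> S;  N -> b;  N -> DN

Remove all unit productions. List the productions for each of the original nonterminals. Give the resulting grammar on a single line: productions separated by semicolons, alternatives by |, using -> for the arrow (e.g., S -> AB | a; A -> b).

Unit productions: D->S, S->N.
Unit pairs (A ⇒* B via units): (D,N), (D,S), (S,N).
S: inherits non-unit rules of {N, S} → DN | SSb | b.
D: inherits non-unit rules of {D, N, S} → DN | SS | SSb | b | bD | bb.
N: inherits non-unit rules of {N} → DN | b.

S -> b | DN | SSb; D -> b | DN | SS | bD | bb | SSb; N -> b | DN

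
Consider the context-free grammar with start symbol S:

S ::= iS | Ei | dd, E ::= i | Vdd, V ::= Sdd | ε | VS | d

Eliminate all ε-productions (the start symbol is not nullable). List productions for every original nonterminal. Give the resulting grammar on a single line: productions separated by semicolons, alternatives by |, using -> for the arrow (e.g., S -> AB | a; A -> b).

Nullable set: {V}.
E -> Vdd: V nullable, giving Vdd | dd.
Drop V -> ε.
V -> VS: V nullable, giving S | VS.
Unchanged (no nullable symbols): S -> Ei; S -> dd; S -> iS; E -> i; V -> Sdd; V -> d.

S -> Ei | dd | iS; E -> i | dd | Vdd; V -> S | d | VS | Sdd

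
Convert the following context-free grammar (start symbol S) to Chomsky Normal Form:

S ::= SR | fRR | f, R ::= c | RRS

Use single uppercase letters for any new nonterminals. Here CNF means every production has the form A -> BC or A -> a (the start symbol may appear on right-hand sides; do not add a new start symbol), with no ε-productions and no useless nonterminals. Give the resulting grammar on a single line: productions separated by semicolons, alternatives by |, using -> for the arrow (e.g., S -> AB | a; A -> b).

S -> f | AC | SR; A -> f; B -> RS; C -> RR; R -> c | RB

No ε-productions.
No unit productions to eliminate.
TERM: introduce A -> f and substitute in every rule of length ≥2.
BIN: R -> RRS becomes R -> RB, B -> RS; S -> ARR becomes S -> AC, C -> RR.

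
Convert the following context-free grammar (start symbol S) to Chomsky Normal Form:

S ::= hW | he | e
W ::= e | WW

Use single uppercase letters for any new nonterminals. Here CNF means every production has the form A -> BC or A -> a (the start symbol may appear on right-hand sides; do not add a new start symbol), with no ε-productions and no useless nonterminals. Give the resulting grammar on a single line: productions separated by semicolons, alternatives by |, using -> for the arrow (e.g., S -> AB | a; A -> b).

No ε-productions.
No unit productions to eliminate.
TERM: introduce B -> e, A -> h and substitute in every rule of length ≥2.

S -> e | AB | AW; A -> h; B -> e; W -> e | WW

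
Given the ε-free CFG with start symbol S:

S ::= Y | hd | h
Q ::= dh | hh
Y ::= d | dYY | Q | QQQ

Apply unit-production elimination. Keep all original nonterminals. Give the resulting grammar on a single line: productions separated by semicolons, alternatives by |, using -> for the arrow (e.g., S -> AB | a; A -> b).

S -> d | h | dh | hd | hh | QQQ | dYY; Q -> dh | hh; Y -> d | dh | hh | QQQ | dYY

Unit productions: S->Y, Y->Q.
Unit pairs (A ⇒* B via units): (S,Q), (S,Y), (Y,Q).
S: inherits non-unit rules of {Q, S, Y} → QQQ | d | dYY | dh | h | hd | hh.
Q: inherits non-unit rules of {Q} → dh | hh.
Y: inherits non-unit rules of {Q, Y} → QQQ | d | dYY | dh | hh.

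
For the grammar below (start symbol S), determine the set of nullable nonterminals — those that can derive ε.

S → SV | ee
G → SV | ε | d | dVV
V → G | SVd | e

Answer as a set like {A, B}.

{G, V}

Directly nullable (have an ε-rule): {G}.
V is nullable via V -> G (every symbol on the right is already known nullable).
Not nullable: S — each has a terminal in every rule's right-hand side or depends on a non-nullable symbol.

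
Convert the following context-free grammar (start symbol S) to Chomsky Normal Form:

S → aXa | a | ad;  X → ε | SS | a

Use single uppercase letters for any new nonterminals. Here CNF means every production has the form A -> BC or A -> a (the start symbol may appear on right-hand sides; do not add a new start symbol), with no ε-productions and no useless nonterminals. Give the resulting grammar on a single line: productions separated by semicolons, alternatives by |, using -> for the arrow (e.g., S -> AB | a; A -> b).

S -> a | AA | AB | AC; A -> a; B -> d; C -> XA; X -> a | SS

Nullable: {X}; after ε-elimination: S -> a | aa | ad | aXa; X -> a | SS.
No unit productions to eliminate.
TERM: introduce A -> a, B -> d and substitute in every rule of length ≥2.
BIN: S -> AXA becomes S -> AC, C -> XA.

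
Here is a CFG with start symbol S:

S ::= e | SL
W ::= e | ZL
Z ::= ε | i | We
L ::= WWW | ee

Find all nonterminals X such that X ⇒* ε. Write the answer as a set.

Directly nullable (have an ε-rule): {Z}.
Not nullable: L, S, W — each has a terminal in every rule's right-hand side or depends on a non-nullable symbol.

{Z}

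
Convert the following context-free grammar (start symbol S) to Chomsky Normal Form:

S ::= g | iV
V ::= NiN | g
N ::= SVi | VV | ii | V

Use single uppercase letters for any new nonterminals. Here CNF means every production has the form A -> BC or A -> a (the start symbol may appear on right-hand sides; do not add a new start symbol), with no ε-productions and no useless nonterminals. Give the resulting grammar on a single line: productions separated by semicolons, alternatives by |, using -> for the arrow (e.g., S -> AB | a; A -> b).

S -> g | AV; A -> i; B -> AN; C -> VA; D -> AN; N -> g | AA | NB | SC | VV; V -> g | ND

No ε-productions.
After unit-elimination: S -> g | iV; N -> g | VV | ii | NiN | SVi; V -> g | NiN.
TERM: introduce A -> i and substitute in every rule of length ≥2.
BIN: N -> NAN becomes N -> NB, B -> AN; N -> SVA becomes N -> SC, C -> VA; V -> NAN becomes V -> ND, D -> AN.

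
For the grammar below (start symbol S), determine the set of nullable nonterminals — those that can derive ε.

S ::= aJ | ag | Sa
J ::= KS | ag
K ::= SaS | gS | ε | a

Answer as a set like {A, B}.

{K}

Directly nullable (have an ε-rule): {K}.
Not nullable: J, S — each has a terminal in every rule's right-hand side or depends on a non-nullable symbol.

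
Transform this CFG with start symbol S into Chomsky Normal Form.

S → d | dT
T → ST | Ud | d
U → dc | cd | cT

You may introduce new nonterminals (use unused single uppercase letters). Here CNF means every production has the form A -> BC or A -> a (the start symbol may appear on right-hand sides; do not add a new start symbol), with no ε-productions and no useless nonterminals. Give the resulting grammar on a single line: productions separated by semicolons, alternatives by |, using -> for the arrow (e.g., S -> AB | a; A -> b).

No ε-productions.
No unit productions to eliminate.
TERM: introduce B -> c, A -> d and substitute in every rule of length ≥2.

S -> d | AT; A -> d; B -> c; T -> d | ST | UA; U -> AB | BA | BT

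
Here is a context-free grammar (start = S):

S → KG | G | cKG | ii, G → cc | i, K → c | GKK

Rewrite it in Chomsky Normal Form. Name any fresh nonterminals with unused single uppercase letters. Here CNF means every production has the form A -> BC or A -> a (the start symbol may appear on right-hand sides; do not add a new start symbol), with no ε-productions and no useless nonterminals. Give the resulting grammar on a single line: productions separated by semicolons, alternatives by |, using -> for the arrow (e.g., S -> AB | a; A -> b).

S -> i | AA | AD | BB | KG; A -> c; B -> i; C -> KK; D -> KG; G -> i | AA; K -> c | GC

No ε-productions.
After unit-elimination: S -> i | KG | cc | ii | cKG; G -> i | cc; K -> c | GKK.
TERM: introduce A -> c, B -> i and substitute in every rule of length ≥2.
BIN: K -> GKK becomes K -> GC, C -> KK; S -> AKG becomes S -> AD, D -> KG.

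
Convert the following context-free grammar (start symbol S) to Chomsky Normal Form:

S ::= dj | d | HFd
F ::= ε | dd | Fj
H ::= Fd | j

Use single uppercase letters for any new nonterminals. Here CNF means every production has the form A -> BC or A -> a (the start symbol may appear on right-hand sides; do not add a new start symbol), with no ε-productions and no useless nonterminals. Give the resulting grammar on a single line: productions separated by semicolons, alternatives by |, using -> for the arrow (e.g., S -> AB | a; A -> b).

S -> d | BA | HB | HC; A -> j; B -> d; C -> FB; F -> j | BB | FA; H -> d | j | FB

Nullable: {F}; after ε-elimination: S -> d | Hd | dj | HFd; F -> j | Fj | dd; H -> d | j | Fd.
No unit productions to eliminate.
TERM: introduce B -> d, A -> j and substitute in every rule of length ≥2.
BIN: S -> HFB becomes S -> HC, C -> FB.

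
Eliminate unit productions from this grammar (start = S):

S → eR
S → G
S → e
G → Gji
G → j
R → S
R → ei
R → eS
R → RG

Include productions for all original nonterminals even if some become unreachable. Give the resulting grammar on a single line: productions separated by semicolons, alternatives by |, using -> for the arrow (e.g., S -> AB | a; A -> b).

S -> e | j | eR | Gji; G -> j | Gji; R -> e | j | RG | eR | eS | ei | Gji

Unit productions: R->S, S->G.
Unit pairs (A ⇒* B via units): (R,G), (R,S), (S,G).
S: inherits non-unit rules of {G, S} → Gji | e | eR | j.
G: inherits non-unit rules of {G} → Gji | j.
R: inherits non-unit rules of {G, R, S} → Gji | RG | e | eR | eS | ei | j.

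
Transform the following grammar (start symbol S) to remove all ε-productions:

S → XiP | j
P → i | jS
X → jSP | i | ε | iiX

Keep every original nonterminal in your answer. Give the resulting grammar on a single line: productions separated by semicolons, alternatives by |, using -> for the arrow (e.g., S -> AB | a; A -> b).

S -> j | iP | XiP; P -> i | jS; X -> i | ii | iiX | jSP

Nullable set: {X}.
S -> XiP: X nullable, giving XiP | iP.
Drop X -> ε.
X -> iiX: X nullable, giving ii | iiX.
Unchanged (no nullable symbols): S -> j; P -> i; P -> jS; X -> i; X -> jSP.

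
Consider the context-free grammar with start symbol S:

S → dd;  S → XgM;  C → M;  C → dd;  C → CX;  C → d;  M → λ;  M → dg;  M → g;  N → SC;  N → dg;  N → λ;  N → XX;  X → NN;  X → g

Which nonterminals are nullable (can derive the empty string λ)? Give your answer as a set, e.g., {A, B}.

{C, M, N, X}

Directly nullable (have an ε-rule): {M, N}.
C is nullable via C -> M (every symbol on the right is already known nullable).
X is nullable via X -> NN (every symbol on the right is already known nullable).
Not nullable: S — each has a terminal in every rule's right-hand side or depends on a non-nullable symbol.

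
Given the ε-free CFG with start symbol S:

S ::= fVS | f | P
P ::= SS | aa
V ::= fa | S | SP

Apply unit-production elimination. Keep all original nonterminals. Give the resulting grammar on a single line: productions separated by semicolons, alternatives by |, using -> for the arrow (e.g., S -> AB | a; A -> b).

S -> f | SS | aa | fVS; P -> SS | aa; V -> f | SP | SS | aa | fa | fVS

Unit productions: S->P, V->S.
Unit pairs (A ⇒* B via units): (S,P), (V,P), (V,S).
S: inherits non-unit rules of {P, S} → SS | aa | f | fVS.
P: inherits non-unit rules of {P} → SS | aa.
V: inherits non-unit rules of {P, S, V} → SP | SS | aa | f | fVS | fa.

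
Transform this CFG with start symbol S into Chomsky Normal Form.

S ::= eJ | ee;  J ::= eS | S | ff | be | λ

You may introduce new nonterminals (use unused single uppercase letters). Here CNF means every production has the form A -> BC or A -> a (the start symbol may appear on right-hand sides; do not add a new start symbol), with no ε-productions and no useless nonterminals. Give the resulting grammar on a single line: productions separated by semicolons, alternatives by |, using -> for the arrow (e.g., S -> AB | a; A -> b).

Nullable: {J}; after ε-elimination: S -> e | eJ | ee; J -> S | be | eS | ff.
After unit-elimination: S -> e | eJ | ee; J -> e | be | eJ | eS | ee | ff.
TERM: introduce A -> b, B -> e, C -> f and substitute in every rule of length ≥2.

S -> e | BB | BJ; A -> b; B -> e; C -> f; J -> e | AB | BB | BJ | BS | CC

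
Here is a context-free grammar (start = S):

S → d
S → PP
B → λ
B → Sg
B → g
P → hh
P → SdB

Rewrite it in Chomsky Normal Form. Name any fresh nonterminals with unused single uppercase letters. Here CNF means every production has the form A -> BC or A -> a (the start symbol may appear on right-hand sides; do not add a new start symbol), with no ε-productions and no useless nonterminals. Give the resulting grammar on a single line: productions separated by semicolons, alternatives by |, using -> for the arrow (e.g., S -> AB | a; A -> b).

S -> d | PP; A -> g; B -> g | SA; C -> d; D -> h; E -> CB; P -> DD | SC | SE

Nullable: {B}; after ε-elimination: S -> d | PP; B -> g | Sg; P -> Sd | hh | SdB.
No unit productions to eliminate.
TERM: introduce C -> d, A -> g, D -> h and substitute in every rule of length ≥2.
BIN: P -> SCB becomes P -> SE, E -> CB.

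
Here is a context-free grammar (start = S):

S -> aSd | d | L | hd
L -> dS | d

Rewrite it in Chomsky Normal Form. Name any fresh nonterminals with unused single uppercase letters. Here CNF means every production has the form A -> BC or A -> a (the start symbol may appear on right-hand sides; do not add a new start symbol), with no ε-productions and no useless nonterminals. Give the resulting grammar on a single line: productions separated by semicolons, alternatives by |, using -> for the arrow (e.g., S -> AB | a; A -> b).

S -> d | AS | BD | CA; A -> d; B -> a; C -> h; D -> SA

No ε-productions.
After unit-elimination: S -> d | dS | hd | aSd; L -> d | dS.
TERM: introduce B -> a, A -> d, C -> h and substitute in every rule of length ≥2.
BIN: S -> BSA becomes S -> BD, D -> SA.
Drop unreachable/unproductive: L.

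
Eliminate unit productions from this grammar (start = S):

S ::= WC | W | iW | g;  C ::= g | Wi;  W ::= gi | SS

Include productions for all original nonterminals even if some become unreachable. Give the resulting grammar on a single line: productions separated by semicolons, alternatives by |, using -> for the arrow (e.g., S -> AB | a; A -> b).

S -> g | SS | WC | gi | iW; C -> g | Wi; W -> SS | gi

Unit productions: S->W.
Unit pairs (A ⇒* B via units): (S,W).
S: inherits non-unit rules of {S, W} → SS | WC | g | gi | iW.
C: inherits non-unit rules of {C} → Wi | g.
W: inherits non-unit rules of {W} → SS | gi.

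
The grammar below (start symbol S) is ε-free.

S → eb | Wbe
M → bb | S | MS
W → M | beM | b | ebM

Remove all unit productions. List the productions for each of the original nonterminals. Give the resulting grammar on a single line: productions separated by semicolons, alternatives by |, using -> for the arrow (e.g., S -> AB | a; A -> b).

S -> eb | Wbe; M -> MS | bb | eb | Wbe; W -> b | MS | bb | eb | Wbe | beM | ebM

Unit productions: M->S, W->M.
Unit pairs (A ⇒* B via units): (M,S), (W,M), (W,S).
S: inherits non-unit rules of {S} → Wbe | eb.
M: inherits non-unit rules of {M, S} → MS | Wbe | bb | eb.
W: inherits non-unit rules of {M, S, W} → MS | Wbe | b | bb | beM | eb | ebM.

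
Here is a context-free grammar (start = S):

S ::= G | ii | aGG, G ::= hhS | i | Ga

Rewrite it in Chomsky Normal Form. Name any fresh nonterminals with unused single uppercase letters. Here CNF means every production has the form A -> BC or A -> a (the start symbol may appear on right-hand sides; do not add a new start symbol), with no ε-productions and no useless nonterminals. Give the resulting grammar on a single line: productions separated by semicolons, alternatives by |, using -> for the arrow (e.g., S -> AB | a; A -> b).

S -> i | AE | BF | CC | GA; A -> a; B -> h; C -> i; D -> BS; E -> GG; F -> BS; G -> i | BD | GA

No ε-productions.
After unit-elimination: S -> i | Ga | ii | aGG | hhS; G -> i | Ga | hhS.
TERM: introduce A -> a, B -> h, C -> i and substitute in every rule of length ≥2.
BIN: G -> BBS becomes G -> BD, D -> BS; S -> AGG becomes S -> AE, E -> GG; S -> BBS becomes S -> BF, F -> BS.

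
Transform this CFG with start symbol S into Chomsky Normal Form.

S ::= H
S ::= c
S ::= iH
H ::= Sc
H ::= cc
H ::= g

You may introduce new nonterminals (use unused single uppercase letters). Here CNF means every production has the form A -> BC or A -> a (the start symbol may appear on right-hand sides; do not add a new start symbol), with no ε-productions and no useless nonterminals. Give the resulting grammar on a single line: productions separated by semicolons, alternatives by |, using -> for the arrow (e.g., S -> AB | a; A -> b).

S -> c | g | AA | BH | SA; A -> c; B -> i; H -> g | AA | SA

No ε-productions.
After unit-elimination: S -> c | g | Sc | cc | iH; H -> g | Sc | cc.
TERM: introduce A -> c, B -> i and substitute in every rule of length ≥2.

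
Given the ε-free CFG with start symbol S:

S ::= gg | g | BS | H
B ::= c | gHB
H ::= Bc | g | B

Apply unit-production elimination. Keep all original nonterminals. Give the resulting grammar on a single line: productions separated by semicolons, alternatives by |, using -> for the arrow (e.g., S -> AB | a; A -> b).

S -> c | g | BS | Bc | gg | gHB; B -> c | gHB; H -> c | g | Bc | gHB

Unit productions: H->B, S->H.
Unit pairs (A ⇒* B via units): (H,B), (S,B), (S,H).
S: inherits non-unit rules of {B, H, S} → BS | Bc | c | g | gHB | gg.
B: inherits non-unit rules of {B} → c | gHB.
H: inherits non-unit rules of {B, H} → Bc | c | g | gHB.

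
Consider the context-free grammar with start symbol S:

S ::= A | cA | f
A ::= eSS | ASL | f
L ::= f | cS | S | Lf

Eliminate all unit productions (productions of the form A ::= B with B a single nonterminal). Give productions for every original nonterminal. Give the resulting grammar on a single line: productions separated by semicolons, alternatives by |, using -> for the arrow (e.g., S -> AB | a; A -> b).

S -> f | cA | ASL | eSS; A -> f | ASL | eSS; L -> f | Lf | cA | cS | ASL | eSS

Unit productions: L->S, S->A.
Unit pairs (A ⇒* B via units): (L,A), (L,S), (S,A).
S: inherits non-unit rules of {A, S} → ASL | cA | eSS | f.
A: inherits non-unit rules of {A} → ASL | eSS | f.
L: inherits non-unit rules of {A, L, S} → ASL | Lf | cA | cS | eSS | f.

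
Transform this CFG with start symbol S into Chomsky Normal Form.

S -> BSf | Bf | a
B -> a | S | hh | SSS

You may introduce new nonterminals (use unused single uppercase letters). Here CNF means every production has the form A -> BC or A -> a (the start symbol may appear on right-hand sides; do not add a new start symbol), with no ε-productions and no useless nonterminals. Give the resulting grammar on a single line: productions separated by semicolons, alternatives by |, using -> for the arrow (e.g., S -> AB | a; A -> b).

No ε-productions.
After unit-elimination: S -> a | Bf | BSf; B -> a | Bf | hh | BSf | SSS.
TERM: introduce A -> f, C -> h and substitute in every rule of length ≥2.
BIN: B -> BSA becomes B -> BD, D -> SA; B -> SSS becomes B -> SE, E -> SS; S -> BSA becomes S -> BF, F -> SA.

S -> a | BA | BF; A -> f; B -> a | BA | BD | CC | SE; C -> h; D -> SA; E -> SS; F -> SA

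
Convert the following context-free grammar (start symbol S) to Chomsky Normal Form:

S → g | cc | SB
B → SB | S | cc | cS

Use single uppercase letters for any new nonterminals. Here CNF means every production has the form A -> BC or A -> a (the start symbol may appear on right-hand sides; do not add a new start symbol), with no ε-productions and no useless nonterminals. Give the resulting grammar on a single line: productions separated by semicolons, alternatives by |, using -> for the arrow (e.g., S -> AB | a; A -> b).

No ε-productions.
After unit-elimination: S -> g | SB | cc; B -> g | SB | cS | cc.
TERM: introduce A -> c and substitute in every rule of length ≥2.

S -> g | AA | SB; A -> c; B -> g | AA | AS | SB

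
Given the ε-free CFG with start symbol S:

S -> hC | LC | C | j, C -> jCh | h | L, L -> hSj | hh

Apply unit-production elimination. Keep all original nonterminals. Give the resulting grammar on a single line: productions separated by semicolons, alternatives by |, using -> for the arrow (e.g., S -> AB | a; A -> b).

Unit productions: C->L, S->C.
Unit pairs (A ⇒* B via units): (C,L), (S,C), (S,L).
S: inherits non-unit rules of {C, L, S} → LC | h | hC | hSj | hh | j | jCh.
C: inherits non-unit rules of {C, L} → h | hSj | hh | jCh.
L: inherits non-unit rules of {L} → hSj | hh.

S -> h | j | LC | hC | hh | hSj | jCh; C -> h | hh | hSj | jCh; L -> hh | hSj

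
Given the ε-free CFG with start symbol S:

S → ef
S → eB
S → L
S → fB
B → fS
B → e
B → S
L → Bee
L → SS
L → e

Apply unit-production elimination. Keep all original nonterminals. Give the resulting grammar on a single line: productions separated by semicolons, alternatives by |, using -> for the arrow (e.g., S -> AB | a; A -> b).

Unit productions: B->S, S->L.
Unit pairs (A ⇒* B via units): (B,L), (B,S), (S,L).
S: inherits non-unit rules of {L, S} → Bee | SS | e | eB | ef | fB.
B: inherits non-unit rules of {B, L, S} → Bee | SS | e | eB | ef | fB | fS.
L: inherits non-unit rules of {L} → Bee | SS | e.

S -> e | SS | eB | ef | fB | Bee; B -> e | SS | eB | ef | fB | fS | Bee; L -> e | SS | Bee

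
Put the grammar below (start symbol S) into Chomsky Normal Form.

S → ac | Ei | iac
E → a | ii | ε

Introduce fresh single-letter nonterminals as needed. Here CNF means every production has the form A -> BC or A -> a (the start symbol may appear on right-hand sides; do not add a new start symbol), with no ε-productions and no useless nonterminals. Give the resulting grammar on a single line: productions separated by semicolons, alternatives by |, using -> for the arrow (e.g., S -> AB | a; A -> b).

S -> i | AD | BC | EA; A -> i; B -> a; C -> c; D -> BC; E -> a | AA

Nullable: {E}; after ε-elimination: S -> i | Ei | ac | iac; E -> a | ii.
No unit productions to eliminate.
TERM: introduce B -> a, C -> c, A -> i and substitute in every rule of length ≥2.
BIN: S -> ABC becomes S -> AD, D -> BC.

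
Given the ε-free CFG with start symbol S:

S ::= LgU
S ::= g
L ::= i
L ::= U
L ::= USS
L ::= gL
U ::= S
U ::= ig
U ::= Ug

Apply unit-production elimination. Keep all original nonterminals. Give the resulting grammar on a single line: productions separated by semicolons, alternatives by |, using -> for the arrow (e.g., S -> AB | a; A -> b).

S -> g | LgU; L -> g | i | Ug | gL | ig | LgU | USS; U -> g | Ug | ig | LgU

Unit productions: L->U, U->S.
Unit pairs (A ⇒* B via units): (L,S), (L,U), (U,S).
S: inherits non-unit rules of {S} → LgU | g.
L: inherits non-unit rules of {L, S, U} → LgU | USS | Ug | g | gL | i | ig.
U: inherits non-unit rules of {S, U} → LgU | Ug | g | ig.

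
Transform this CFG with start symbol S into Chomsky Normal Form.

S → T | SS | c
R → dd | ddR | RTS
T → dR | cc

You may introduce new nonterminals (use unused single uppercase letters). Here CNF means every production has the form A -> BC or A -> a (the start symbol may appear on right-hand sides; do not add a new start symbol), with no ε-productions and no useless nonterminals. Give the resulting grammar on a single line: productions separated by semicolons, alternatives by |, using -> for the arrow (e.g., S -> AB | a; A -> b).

S -> c | AR | BB | SS; A -> d; B -> c; C -> AR; D -> TS; R -> AA | AC | RD; T -> AR | BB

No ε-productions.
After unit-elimination: S -> c | SS | cc | dR; R -> dd | RTS | ddR; T -> cc | dR.
TERM: introduce B -> c, A -> d and substitute in every rule of length ≥2.
BIN: R -> AAR becomes R -> AC, C -> AR; R -> RTS becomes R -> RD, D -> TS.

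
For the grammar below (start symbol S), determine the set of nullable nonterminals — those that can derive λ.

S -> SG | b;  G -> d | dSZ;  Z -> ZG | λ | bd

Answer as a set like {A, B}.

Directly nullable (have an ε-rule): {Z}.
Not nullable: G, S — each has a terminal in every rule's right-hand side or depends on a non-nullable symbol.

{Z}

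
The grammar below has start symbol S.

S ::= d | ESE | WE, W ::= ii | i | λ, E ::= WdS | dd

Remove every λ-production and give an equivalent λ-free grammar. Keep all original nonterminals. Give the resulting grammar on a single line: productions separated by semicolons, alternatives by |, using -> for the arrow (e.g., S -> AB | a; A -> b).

S -> E | d | WE | ESE; E -> dS | dd | WdS; W -> i | ii

Nullable set: {W}.
S -> WE: W nullable, giving E | WE.
E -> WdS: W nullable, giving WdS | dS.
Drop W -> λ.
Unchanged (no nullable symbols): S -> ESE; S -> d; E -> dd; W -> i; W -> ii.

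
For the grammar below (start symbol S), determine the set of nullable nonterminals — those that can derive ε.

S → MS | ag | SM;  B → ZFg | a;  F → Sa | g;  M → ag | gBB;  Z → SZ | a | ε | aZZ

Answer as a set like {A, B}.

{Z}

Directly nullable (have an ε-rule): {Z}.
Not nullable: B, F, M, S — each has a terminal in every rule's right-hand side or depends on a non-nullable symbol.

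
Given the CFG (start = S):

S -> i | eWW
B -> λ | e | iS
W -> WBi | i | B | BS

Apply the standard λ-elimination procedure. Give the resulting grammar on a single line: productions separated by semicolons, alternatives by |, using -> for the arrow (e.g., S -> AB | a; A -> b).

S -> e | i | eW | eWW; B -> e | iS; W -> B | S | i | BS | Bi | Wi | WBi

Nullable set: {B, W}.
S -> eWW: W, W nullable, giving e | eW | eWW.
Drop B -> λ.
W -> B: B nullable, giving B.
W -> BS: B nullable, giving BS | S.
W -> WBi: W, B nullable, giving Bi | WBi | Wi | i.
Unchanged (no nullable symbols): S -> i; B -> e; B -> iS; W -> i.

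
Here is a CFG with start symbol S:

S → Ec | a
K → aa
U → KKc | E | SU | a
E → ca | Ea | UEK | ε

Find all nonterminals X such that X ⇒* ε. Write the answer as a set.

Directly nullable (have an ε-rule): {E}.
U is nullable via U -> E (every symbol on the right is already known nullable).
Not nullable: K, S — each has a terminal in every rule's right-hand side or depends on a non-nullable symbol.

{E, U}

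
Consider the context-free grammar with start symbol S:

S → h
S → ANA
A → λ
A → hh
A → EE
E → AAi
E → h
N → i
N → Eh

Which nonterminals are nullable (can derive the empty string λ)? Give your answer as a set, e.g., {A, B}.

{A}

Directly nullable (have an ε-rule): {A}.
Not nullable: E, N, S — each has a terminal in every rule's right-hand side or depends on a non-nullable symbol.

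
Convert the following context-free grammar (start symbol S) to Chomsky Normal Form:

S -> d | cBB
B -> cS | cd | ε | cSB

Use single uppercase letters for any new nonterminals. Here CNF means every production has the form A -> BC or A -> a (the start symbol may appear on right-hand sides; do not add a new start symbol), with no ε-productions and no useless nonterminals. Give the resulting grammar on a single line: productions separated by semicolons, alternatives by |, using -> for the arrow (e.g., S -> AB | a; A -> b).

Nullable: {B}; after ε-elimination: S -> c | d | cB | cBB; B -> cS | cd | cSB.
No unit productions to eliminate.
TERM: introduce A -> c, C -> d and substitute in every rule of length ≥2.
BIN: B -> ASB becomes B -> AD, D -> SB; S -> ABB becomes S -> AE, E -> BB.

S -> c | d | AB | AE; A -> c; B -> AC | AD | AS; C -> d; D -> SB; E -> BB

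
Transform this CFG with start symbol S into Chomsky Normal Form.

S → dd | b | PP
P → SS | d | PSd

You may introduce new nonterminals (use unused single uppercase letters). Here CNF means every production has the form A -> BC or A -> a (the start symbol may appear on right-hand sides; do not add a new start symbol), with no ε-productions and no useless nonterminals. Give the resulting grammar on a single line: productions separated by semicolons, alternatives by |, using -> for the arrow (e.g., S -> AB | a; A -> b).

No ε-productions.
No unit productions to eliminate.
TERM: introduce A -> d and substitute in every rule of length ≥2.
BIN: P -> PSA becomes P -> PB, B -> SA.

S -> b | AA | PP; A -> d; B -> SA; P -> d | PB | SS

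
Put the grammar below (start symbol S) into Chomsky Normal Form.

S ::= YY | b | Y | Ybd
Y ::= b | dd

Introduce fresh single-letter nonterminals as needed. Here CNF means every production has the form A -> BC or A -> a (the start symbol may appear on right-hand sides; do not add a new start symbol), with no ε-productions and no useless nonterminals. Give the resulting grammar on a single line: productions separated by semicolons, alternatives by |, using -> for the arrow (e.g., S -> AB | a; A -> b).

No ε-productions.
After unit-elimination: S -> b | YY | dd | Ybd; Y -> b | dd.
TERM: introduce A -> b, B -> d and substitute in every rule of length ≥2.
BIN: S -> YAB becomes S -> YC, C -> AB.

S -> b | BB | YC | YY; A -> b; B -> d; C -> AB; Y -> b | BB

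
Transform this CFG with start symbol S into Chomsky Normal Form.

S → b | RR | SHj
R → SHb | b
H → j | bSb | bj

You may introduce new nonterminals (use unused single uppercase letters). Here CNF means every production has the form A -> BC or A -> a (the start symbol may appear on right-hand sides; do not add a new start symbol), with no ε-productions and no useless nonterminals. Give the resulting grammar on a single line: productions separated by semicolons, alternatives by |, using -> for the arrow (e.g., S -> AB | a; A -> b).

No ε-productions.
No unit productions to eliminate.
TERM: introduce A -> b, B -> j and substitute in every rule of length ≥2.
BIN: H -> ASA becomes H -> AC, C -> SA; R -> SHA becomes R -> SD, D -> HA; S -> SHB becomes S -> SE, E -> HB.

S -> b | RR | SE; A -> b; B -> j; C -> SA; D -> HA; E -> HB; H -> j | AB | AC; R -> b | SD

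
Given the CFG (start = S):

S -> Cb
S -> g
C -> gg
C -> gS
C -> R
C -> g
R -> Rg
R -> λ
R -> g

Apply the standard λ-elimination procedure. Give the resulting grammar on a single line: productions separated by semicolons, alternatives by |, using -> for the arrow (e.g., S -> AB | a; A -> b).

S -> b | g | Cb; C -> R | g | gS | gg; R -> g | Rg

Nullable set: {C, R}.
S -> Cb: C nullable, giving Cb | b.
C -> R: R nullable, giving R.
Drop R -> λ.
R -> Rg: R nullable, giving Rg | g.
Unchanged (no nullable symbols): S -> g; C -> g; C -> gS; C -> gg; R -> g.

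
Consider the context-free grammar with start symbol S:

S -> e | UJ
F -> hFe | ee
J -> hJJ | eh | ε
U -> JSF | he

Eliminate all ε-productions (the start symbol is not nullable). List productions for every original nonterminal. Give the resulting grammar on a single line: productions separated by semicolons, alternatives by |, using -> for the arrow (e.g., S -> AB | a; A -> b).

S -> U | e | UJ; F -> ee | hFe; J -> h | eh | hJ | hJJ; U -> SF | he | JSF

Nullable set: {J}.
S -> UJ: J nullable, giving U | UJ.
Drop J -> ε.
J -> hJJ: J, J nullable, giving h | hJ | hJJ.
U -> JSF: J nullable, giving JSF | SF.
Unchanged (no nullable symbols): S -> e; F -> ee; F -> hFe; J -> eh; U -> he.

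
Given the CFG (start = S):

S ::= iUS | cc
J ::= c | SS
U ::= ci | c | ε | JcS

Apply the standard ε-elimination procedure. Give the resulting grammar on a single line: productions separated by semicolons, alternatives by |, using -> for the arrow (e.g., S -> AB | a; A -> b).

S -> cc | iS | iUS; J -> c | SS; U -> c | ci | JcS

Nullable set: {U}.
S -> iUS: U nullable, giving iS | iUS.
Drop U -> ε.
Unchanged (no nullable symbols): S -> cc; J -> SS; J -> c; U -> JcS; U -> c; U -> ci.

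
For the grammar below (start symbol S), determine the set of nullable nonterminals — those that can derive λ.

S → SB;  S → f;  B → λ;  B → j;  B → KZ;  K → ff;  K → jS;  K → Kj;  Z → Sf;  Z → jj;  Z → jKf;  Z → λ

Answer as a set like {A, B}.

Directly nullable (have an ε-rule): {B, Z}.
Not nullable: K, S — each has a terminal in every rule's right-hand side or depends on a non-nullable symbol.

{B, Z}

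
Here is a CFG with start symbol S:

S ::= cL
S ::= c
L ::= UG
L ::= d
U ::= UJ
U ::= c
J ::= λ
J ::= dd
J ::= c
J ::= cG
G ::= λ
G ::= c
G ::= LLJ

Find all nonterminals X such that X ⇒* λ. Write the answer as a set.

{G, J}

Directly nullable (have an ε-rule): {G, J}.
Not nullable: L, S, U — each has a terminal in every rule's right-hand side or depends on a non-nullable symbol.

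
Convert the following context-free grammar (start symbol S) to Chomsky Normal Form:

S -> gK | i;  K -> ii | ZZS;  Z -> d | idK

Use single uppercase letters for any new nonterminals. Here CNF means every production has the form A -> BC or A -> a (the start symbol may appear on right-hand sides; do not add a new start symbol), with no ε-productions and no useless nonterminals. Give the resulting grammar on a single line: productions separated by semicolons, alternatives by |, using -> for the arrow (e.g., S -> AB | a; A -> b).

No ε-productions.
No unit productions to eliminate.
TERM: introduce C -> d, B -> g, A -> i and substitute in every rule of length ≥2.
BIN: K -> ZZS becomes K -> ZD, D -> ZS; Z -> ACK becomes Z -> AE, E -> CK.

S -> i | BK; A -> i; B -> g; C -> d; D -> ZS; E -> CK; K -> AA | ZD; Z -> d | AE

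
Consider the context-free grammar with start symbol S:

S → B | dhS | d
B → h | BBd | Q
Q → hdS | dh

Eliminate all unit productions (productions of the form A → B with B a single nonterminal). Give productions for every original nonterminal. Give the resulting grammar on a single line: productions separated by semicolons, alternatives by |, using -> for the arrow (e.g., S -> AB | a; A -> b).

Unit productions: B->Q, S->B.
Unit pairs (A ⇒* B via units): (B,Q), (S,B), (S,Q).
S: inherits non-unit rules of {B, Q, S} → BBd | d | dh | dhS | h | hdS.
B: inherits non-unit rules of {B, Q} → BBd | dh | h | hdS.
Q: inherits non-unit rules of {Q} → dh | hdS.

S -> d | h | dh | BBd | dhS | hdS; B -> h | dh | BBd | hdS; Q -> dh | hdS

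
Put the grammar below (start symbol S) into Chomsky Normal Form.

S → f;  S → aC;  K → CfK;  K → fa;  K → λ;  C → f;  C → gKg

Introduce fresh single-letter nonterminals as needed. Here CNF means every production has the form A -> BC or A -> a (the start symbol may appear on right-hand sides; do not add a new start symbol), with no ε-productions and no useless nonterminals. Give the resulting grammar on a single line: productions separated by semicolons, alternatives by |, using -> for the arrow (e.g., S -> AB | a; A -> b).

S -> f | DC; A -> g; B -> f; C -> f | AA | AE; D -> a; E -> KA; F -> BK; K -> BD | CB | CF

Nullable: {K}; after ε-elimination: S -> f | aC; C -> f | gg | gKg; K -> Cf | fa | CfK.
No unit productions to eliminate.
TERM: introduce D -> a, B -> f, A -> g and substitute in every rule of length ≥2.
BIN: C -> AKA becomes C -> AE, E -> KA; K -> CBK becomes K -> CF, F -> BK.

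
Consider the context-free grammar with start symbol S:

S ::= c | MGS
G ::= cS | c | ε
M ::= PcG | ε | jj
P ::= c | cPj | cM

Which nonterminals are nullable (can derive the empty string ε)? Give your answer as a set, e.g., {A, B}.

Directly nullable (have an ε-rule): {G, M}.
Not nullable: P, S — each has a terminal in every rule's right-hand side or depends on a non-nullable symbol.

{G, M}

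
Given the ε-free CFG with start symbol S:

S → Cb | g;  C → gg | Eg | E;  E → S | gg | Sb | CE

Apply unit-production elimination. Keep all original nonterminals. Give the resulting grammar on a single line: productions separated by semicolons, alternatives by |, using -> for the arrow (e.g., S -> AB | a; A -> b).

Unit productions: C->E, E->S.
Unit pairs (A ⇒* B via units): (C,E), (C,S), (E,S).
S: inherits non-unit rules of {S} → Cb | g.
C: inherits non-unit rules of {C, E, S} → CE | Cb | Eg | Sb | g | gg.
E: inherits non-unit rules of {E, S} → CE | Cb | Sb | g | gg.

S -> g | Cb; C -> g | CE | Cb | Eg | Sb | gg; E -> g | CE | Cb | Sb | gg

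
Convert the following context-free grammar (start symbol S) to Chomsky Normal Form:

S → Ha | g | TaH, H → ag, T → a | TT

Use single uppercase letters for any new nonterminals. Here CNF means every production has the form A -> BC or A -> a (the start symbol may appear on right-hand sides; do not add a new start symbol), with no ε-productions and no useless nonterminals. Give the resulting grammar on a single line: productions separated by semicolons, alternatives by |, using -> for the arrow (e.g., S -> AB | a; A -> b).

S -> g | HA | TC; A -> a; B -> g; C -> AH; H -> AB; T -> a | TT

No ε-productions.
No unit productions to eliminate.
TERM: introduce A -> a, B -> g and substitute in every rule of length ≥2.
BIN: S -> TAH becomes S -> TC, C -> AH.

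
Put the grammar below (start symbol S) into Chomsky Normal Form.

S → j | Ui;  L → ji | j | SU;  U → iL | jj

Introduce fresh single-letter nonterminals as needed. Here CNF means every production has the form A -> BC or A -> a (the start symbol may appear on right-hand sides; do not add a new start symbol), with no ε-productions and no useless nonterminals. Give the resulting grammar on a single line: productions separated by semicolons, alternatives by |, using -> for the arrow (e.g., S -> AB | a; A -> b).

S -> j | UB; A -> j; B -> i; L -> j | AB | SU; U -> AA | BL

No ε-productions.
No unit productions to eliminate.
TERM: introduce B -> i, A -> j and substitute in every rule of length ≥2.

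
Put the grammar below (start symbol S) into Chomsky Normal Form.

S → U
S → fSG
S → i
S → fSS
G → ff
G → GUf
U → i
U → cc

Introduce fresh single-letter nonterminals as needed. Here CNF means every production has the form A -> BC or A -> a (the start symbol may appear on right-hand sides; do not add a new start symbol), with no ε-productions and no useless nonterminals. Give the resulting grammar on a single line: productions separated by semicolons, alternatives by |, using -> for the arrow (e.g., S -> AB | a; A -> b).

No ε-productions.
After unit-elimination: S -> i | cc | fSG | fSS; G -> ff | GUf; U -> i | cc.
TERM: introduce B -> c, A -> f and substitute in every rule of length ≥2.
BIN: G -> GUA becomes G -> GC, C -> UA; S -> ASG becomes S -> AD, D -> SG; S -> ASS becomes S -> AE, E -> SS.

S -> i | AD | AE | BB; A -> f; B -> c; C -> UA; D -> SG; E -> SS; G -> AA | GC; U -> i | BB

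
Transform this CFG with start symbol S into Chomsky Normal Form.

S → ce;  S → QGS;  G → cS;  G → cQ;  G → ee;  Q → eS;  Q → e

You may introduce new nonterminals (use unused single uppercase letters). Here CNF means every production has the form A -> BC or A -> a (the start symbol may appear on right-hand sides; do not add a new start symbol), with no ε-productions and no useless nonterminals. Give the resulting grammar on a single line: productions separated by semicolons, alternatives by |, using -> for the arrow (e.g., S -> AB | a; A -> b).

S -> AB | QC; A -> c; B -> e; C -> GS; G -> AQ | AS | BB; Q -> e | BS

No ε-productions.
No unit productions to eliminate.
TERM: introduce A -> c, B -> e and substitute in every rule of length ≥2.
BIN: S -> QGS becomes S -> QC, C -> GS.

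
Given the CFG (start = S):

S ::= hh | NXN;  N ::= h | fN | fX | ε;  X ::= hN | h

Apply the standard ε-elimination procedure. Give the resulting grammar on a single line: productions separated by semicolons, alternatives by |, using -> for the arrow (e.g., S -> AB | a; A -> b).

S -> X | NX | XN | hh | NXN; N -> f | h | fN | fX; X -> h | hN

Nullable set: {N}.
S -> NXN: N, N nullable, giving NX | NXN | X | XN.
Drop N -> ε.
N -> fN: N nullable, giving f | fN.
X -> hN: N nullable, giving h | hN.
Unchanged (no nullable symbols): S -> hh; N -> fX; N -> h; X -> h.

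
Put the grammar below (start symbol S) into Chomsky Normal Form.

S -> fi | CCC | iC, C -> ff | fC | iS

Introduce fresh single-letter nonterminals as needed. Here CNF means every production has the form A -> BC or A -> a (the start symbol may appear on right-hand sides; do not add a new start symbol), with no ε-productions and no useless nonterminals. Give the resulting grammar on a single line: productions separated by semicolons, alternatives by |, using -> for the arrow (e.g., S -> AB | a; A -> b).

No ε-productions.
No unit productions to eliminate.
TERM: introduce A -> f, B -> i and substitute in every rule of length ≥2.
BIN: S -> CCC becomes S -> CD, D -> CC.

S -> AB | BC | CD; A -> f; B -> i; C -> AA | AC | BS; D -> CC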